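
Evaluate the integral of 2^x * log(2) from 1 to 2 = 2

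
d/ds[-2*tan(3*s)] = -6/cos(3*s)^2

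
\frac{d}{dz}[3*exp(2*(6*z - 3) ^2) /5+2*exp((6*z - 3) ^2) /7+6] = 144*z*exp(36*z^2 - 36*z + 9)/7 + 432*z*exp(72*z^2 - 72*z + 18)/5 - 72*exp(36*z^2 - 36*z + 9)/7 - 216*exp(72*z^2 - 72*z + 18)/5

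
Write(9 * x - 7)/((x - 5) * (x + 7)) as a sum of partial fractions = 35/(6*(x + 7)) + 19/(6*(x - 5))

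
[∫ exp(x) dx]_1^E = -E + exp(E)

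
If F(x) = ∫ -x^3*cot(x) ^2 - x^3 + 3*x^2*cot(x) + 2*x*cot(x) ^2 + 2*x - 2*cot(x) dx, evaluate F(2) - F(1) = 4*cot(2) + cot(1)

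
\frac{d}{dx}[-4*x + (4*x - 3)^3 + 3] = 192*x^2 - 288*x + 104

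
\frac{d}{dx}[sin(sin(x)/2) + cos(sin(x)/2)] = sqrt(2)*cos(x)*cos(sin(x)/2 + pi/4)/2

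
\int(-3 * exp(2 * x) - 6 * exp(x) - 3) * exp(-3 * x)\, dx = (exp(x) + 1)^3*exp(-3*x) + C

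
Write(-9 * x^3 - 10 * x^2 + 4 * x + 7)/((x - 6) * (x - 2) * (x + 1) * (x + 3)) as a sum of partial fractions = -74/(45*(x + 3)) + 1/(21*(x + 1)) + 97/(60*(x - 2)) - 2273/(252*(x - 6))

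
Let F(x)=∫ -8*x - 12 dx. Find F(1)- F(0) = -16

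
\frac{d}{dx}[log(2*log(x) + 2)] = 1/(x*log(x) + x)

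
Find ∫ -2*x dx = -x^2 + C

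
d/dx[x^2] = 2*x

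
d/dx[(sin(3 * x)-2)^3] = 9*(sin(3*x) - 2)^2*cos(3*x)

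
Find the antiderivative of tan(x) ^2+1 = tan(x) + C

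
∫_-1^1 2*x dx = 0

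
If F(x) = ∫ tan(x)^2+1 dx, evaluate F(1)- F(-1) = 2*tan(1)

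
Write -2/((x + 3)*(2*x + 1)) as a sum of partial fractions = -4/(5*(2*x + 1)) + 2/(5*(x + 3))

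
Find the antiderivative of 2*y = y^2 + C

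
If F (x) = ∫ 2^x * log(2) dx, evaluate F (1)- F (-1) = 3/2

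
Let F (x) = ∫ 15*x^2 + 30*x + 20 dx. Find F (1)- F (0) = 40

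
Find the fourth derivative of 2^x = 2^x*log(2)^4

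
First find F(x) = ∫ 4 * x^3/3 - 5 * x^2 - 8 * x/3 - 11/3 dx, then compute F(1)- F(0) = -19/3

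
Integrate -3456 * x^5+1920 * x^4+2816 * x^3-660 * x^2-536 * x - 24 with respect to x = -576*x^6 + 384*x^5 + 704*x^4 - 220*x^3 - 268*x^2 - 24*x + C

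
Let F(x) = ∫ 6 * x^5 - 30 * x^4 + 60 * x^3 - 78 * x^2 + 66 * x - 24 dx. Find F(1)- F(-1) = -112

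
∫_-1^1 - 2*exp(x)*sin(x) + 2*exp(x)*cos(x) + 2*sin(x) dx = 2*(E - exp(-1))*cos(1)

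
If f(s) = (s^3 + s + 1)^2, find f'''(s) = 120*s^3 + 48*s + 12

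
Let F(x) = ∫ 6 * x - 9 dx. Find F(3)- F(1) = 6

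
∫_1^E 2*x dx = -1 + exp(2)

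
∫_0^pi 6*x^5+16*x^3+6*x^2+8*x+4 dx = -1 + (1 + 2*pi + pi^3)^2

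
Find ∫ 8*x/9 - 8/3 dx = 4*x^2/9 - 8*x/3 + C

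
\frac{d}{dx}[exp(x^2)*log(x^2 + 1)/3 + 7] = (2*x^3*exp(x^2)*log(x^2 + 1) + 2*x*exp(x^2)*log(x^2 + 1) + 2*x*exp(x^2))/(3*x^2 + 3)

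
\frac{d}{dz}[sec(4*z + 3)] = 4*tan(4*z + 3)*sec(4*z + 3)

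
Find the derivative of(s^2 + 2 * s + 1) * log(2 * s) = (2*s^2*log(s) + s^2 + 2*s^2*log(2) + 2*s*log(s) + 2*s*log(2) + 2*s + 1)/s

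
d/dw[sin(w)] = cos(w)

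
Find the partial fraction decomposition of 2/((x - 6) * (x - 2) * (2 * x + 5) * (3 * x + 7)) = 54/(325*(3*x + 7)) - 16/(153*(2*x + 5)) - 1/(234*(x - 2)) + 1/(850*(x - 6))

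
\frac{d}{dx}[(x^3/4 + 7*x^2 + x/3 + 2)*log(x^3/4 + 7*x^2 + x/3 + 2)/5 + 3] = 3*x^2*log(x^3/4 + 7*x^2 + x/3 + 2)/20 + 3*x^2/20 + 14*x*log(x^3/4 + 7*x^2 + x/3 + 2)/5 + 14*x/5 + log(x^3/4 + 7*x^2 + x/3 + 2)/15 + 1/15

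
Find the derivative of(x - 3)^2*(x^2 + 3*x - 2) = 4*x^3 - 9*x^2 - 22*x + 39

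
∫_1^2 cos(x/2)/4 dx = -sin(1/2)/2 + sin(1)/2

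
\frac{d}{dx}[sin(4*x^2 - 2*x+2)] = 2*(4*x - 1)*cos(2*(2*x^2 - x + 1))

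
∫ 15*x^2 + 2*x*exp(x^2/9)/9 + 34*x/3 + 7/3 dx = 5*x^3 + 17*x^2/3 + 7*x/3 + exp(x^2/9) + C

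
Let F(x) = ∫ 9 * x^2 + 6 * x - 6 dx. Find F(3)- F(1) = 90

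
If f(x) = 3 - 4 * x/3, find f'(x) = -4/3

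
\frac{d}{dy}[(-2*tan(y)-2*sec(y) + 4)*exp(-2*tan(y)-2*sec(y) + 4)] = 2*(2*sin(y)^2/cos(y) - 5*sin(y) + 4*sin(y)/cos(y) - 5 + 2/cos(y))*exp(-2*tan(y) - 2*sec(y) + 4)/cos(y)^2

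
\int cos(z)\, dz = sin(z) + C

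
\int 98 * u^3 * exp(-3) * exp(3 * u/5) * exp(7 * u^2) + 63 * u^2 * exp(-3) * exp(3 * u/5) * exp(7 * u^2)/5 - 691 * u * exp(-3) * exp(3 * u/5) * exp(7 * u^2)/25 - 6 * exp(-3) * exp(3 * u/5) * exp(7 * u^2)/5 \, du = (35*u^2 + 3*u - 15)*exp(7*u^2 + 3*u/5 - 3)/5 + C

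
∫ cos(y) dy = sin(y) + C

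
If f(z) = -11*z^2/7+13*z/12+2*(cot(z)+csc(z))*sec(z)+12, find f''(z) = 4*sin(z)/cos(z)^2 + 4*sin(z)/cos(z)^3 - 4*tan(z)*sec(z) + 4*cot(z)^3*sec(z) - 22/7 + 2/sin(z) + 4*cos(z)/sin(z)^3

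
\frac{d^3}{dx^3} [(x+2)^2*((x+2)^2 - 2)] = 24*x + 48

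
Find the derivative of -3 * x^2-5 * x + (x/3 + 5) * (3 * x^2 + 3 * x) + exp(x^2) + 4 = 3*x^2 + 2*x*exp(x^2) + 26*x + 10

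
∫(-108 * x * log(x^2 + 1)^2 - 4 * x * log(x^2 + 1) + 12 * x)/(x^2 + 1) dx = (-18*log(x^2 + 1)^2 - log(x^2 + 1) + 6)*log(x^2 + 1) + C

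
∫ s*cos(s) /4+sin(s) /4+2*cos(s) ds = (s/4 + 2)*sin(s) + C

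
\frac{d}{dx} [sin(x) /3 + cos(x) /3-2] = -sin(x)/3 + cos(x)/3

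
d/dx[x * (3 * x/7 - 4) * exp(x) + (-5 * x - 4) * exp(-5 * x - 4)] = (3*x^2*exp(6*x + 4) - 22*x*exp(6*x + 4) + 175*x - 28*exp(6*x + 4) + 105)*exp(-5*x - 4)/7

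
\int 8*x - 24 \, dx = 4*x^2 - 24*x + C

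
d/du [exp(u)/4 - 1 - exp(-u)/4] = (exp(2*u) + 1)*exp(-u)/4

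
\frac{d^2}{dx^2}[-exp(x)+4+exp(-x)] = (1 - exp(2*x))*exp(-x)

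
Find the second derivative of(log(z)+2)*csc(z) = (-z^2*log(z) + 2*z^2*log(z)/sin(z)^2 - 2*z^2 + 4*z^2/sin(z)^2 - 2*z*cos(z)/sin(z) - 1)/(z^2*sin(z))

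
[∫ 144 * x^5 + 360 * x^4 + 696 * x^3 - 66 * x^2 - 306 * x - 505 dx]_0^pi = -18*pi^3 - 1058/3 - 27*pi^2 - 45*pi + 2*(-6*pi^3 - 9*pi^2 - 15*pi + 23)^2/3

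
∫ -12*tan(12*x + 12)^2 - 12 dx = -tan(12*x + 12) + C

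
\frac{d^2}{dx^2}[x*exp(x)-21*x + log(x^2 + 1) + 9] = (x^5*exp(x) + 2*x^4*exp(x) + 2*x^3*exp(x) + 4*x^2*exp(x) - 2*x^2 + x*exp(x) + 2*exp(x) + 2)/(x^4 + 2*x^2 + 1)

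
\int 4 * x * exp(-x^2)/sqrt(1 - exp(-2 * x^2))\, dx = 2*asec(exp(x^2)) + C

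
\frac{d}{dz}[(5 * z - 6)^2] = 50*z - 60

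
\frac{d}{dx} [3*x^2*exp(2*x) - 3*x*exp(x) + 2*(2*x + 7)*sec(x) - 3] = 6*x^2*exp(2*x) + 6*x*exp(2*x) - 3*x*exp(x) + 4*x*tan(x)*sec(x) - 3*exp(x) + 14*tan(x)*sec(x) + 4*sec(x)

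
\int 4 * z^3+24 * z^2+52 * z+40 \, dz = z^4 + 8*z^3 + 26*z^2 + 40*z + C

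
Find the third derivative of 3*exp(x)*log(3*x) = (3*x^3*exp(x)*log(x) + 3*x^3*exp(x)*log(3) + 9*x^2*exp(x) - 9*x*exp(x) + 6*exp(x))/x^3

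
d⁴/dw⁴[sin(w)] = sin(w)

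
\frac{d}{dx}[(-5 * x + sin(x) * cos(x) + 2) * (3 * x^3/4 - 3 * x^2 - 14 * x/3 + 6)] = 3*x^3*cos(2*x)/4 - 15*x^3 + 9*x^2*sin(2*x)/8 - 3*x^2*cos(2*x) + 99*x^2/2 - 3*x*sin(2*x) - 14*x*cos(2*x)/3 + 104*x/3 - 7*sin(2*x)/3 + 6*cos(2*x) - 118/3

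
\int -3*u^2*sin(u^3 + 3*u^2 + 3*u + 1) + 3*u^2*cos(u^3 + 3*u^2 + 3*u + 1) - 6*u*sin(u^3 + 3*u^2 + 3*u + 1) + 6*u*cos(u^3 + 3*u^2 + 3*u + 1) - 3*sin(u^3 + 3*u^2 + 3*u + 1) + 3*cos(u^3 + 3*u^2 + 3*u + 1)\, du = sin((u + 1)^3) + cos((u + 1)^3) + C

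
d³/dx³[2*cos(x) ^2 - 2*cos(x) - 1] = 2*(8*cos(x) - 1)*sin(x)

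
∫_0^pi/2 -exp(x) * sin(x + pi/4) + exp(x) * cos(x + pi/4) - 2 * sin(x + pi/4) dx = -sqrt(2)*(2 + exp(pi/2))/2 - 3*sqrt(2)/2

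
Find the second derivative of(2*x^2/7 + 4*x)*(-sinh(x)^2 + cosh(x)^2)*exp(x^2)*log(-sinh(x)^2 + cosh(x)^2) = 0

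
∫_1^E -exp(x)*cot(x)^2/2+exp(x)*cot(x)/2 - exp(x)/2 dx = exp(E)*cot(E)/2 - E*cot(1)/2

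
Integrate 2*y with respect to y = y^2 + C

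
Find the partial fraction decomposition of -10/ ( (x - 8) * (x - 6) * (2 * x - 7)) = -8/(9*(2*x - 7)) + 1/(x - 6) - 5/(9*(x - 8))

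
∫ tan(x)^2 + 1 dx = tan(x) + C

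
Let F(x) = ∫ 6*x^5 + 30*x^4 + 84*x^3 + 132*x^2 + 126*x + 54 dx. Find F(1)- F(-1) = 208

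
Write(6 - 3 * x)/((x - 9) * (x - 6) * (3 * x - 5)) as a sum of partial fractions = 9/(286*(3*x - 5)) + 4/(13*(x - 6)) - 7/(22*(x - 9))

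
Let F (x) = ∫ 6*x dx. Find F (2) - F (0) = 12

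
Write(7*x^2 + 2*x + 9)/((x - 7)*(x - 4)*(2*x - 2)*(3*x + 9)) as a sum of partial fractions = -11/(280*(x + 3)) + 1/(24*(x - 1)) - 43/(126*(x - 4)) + 61/(180*(x - 7))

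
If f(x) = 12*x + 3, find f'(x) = 12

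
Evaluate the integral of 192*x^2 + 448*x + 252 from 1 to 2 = 1372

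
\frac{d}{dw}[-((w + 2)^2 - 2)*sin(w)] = -w^2*cos(w) - 2*w*sin(w) - 4*w*cos(w) - 4*sin(w) - 2*cos(w)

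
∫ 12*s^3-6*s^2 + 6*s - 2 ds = 3*s^4 - 2*s^3 + 3*s^2 - 2*s + C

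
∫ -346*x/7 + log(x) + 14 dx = x*(-173*x + 7*log(x) + 91)/7 + C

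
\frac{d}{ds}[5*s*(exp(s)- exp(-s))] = (5*s*exp(2*s) + 5*s + 5*exp(2*s) - 5)*exp(-s)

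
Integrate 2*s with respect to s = s^2 + C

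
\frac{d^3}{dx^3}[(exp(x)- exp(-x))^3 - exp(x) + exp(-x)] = (27*exp(6*x) - 4*exp(4*x) - 4*exp(2*x) + 27)*exp(-3*x)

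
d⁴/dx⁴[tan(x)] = 24*tan(x)^5 + 40*tan(x)^3 + 16*tan(x)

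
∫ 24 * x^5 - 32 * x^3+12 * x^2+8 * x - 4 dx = 4*x^6 - 8*x^4 + 4*x^3 + 4*x^2 - 4*x + C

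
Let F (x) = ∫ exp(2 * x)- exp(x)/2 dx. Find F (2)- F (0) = (-1 + exp(2))*exp(2)/2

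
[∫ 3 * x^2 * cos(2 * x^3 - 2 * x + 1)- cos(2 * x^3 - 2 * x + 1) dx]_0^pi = sin(pi^3)*cos(1 + pi^3)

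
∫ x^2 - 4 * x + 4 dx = x^3/3 - 2*x^2 + 4*x + C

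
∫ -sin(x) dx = cos(x) + C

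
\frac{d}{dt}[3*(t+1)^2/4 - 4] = 3*t/2 + 3/2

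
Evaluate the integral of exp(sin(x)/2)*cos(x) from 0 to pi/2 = -2 + 2*exp(1/2)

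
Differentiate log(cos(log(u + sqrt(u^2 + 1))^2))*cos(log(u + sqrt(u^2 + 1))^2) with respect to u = -2*(u*log(cos(log(u + sqrt(u^2 + 1))^2)) + u + sqrt(u^2 + 1)*log(cos(log(u + sqrt(u^2 + 1))^2)) + sqrt(u^2 + 1))*log(u + sqrt(u^2 + 1))*sin(log(u + sqrt(u^2 + 1))^2)/(u^2 + u*sqrt(u^2 + 1) + 1)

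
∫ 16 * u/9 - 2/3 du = 8*u^2/9 - 2*u/3 + C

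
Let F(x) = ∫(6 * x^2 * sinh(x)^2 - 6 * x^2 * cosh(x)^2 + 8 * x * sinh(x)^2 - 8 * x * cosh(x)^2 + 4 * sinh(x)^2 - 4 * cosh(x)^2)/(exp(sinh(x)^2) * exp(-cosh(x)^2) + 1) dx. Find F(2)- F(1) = -30*E/(1 + E)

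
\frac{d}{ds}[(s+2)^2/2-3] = s + 2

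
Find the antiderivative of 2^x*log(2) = 2^x + C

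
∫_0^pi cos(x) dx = 0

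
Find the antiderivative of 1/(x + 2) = log(x + 2) + C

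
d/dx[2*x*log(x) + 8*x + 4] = 2*log(x) + 10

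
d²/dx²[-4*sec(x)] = 4/cos(x) - 8/cos(x)^3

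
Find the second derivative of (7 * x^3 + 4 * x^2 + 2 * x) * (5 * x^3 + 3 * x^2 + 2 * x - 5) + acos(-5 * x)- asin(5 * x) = 1050*x^4 + 820*x^3 + 432*x^2 - 126*x - 32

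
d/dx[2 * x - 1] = 2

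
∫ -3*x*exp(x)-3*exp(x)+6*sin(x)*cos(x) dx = -3*x*exp(x) + 3*sin(x)^2 + C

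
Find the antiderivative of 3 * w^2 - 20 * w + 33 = w^3 - 10*w^2 + 33*w + C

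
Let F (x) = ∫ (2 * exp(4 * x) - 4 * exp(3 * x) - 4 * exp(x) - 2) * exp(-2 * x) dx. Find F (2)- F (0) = -4 + (-2 - exp(-2) + exp(2))^2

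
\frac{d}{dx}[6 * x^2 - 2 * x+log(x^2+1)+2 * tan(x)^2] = (12*x^3 + 4*x^2*sin(x)/cos(x)^3 - 2*x^2 + 14*x + 4*sin(x)/cos(x)^3 - 2)/(x^2 + 1)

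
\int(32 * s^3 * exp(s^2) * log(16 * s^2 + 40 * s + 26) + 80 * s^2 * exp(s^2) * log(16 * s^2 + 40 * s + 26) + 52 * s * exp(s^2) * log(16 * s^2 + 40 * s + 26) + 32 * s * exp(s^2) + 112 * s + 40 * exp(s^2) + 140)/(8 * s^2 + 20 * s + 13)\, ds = (2*exp(s^2) + 7)*log((4*s + 5)^2 + 1) + C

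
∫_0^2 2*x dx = 4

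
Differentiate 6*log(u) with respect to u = 6/u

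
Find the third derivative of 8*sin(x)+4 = -8*cos(x)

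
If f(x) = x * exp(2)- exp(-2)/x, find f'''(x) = 6*exp(-2)/x^4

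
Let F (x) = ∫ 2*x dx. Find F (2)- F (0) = 4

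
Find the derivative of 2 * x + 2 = 2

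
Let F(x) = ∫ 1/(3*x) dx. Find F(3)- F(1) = log(3)/3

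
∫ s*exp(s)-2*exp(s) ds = (s - 3)*exp(s) + C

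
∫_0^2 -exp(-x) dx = -1 + exp(-2)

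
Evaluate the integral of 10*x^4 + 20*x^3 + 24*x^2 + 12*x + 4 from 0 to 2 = 240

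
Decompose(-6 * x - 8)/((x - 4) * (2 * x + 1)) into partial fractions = 10/(9*(2*x + 1)) - 32/(9*(x - 4))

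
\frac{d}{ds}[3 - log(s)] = -1/s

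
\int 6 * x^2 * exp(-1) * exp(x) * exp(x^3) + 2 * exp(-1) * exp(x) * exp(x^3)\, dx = 2*exp(x^3 + x - 1) + C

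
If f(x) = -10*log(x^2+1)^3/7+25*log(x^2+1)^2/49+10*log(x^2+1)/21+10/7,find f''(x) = (1260*x^2*log(x^2 + 1)^2 - 5340*x^2*log(x^2 + 1) + 460*x^2 - 1260*log(x^2 + 1)^2 + 300*log(x^2 + 1) + 140)/(147*x^4 + 294*x^2 + 147)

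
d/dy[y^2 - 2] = 2*y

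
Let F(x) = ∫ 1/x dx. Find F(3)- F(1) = log(3)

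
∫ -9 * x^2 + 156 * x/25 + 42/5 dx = -3*x^3 + 78*x^2/25 + 42*x/5 + C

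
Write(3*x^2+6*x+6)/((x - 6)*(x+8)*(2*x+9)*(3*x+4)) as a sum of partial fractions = -9/(836*(3*x + 4)) + 106/(931*(2*x + 9)) - 15/(196*(x + 8)) + 25/(1078*(x - 6))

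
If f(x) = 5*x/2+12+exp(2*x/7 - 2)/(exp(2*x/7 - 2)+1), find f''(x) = (4*exp(2*x/7 - 2) - 4*exp(4*x/7 - 4))/(49*exp(-6)*exp(6*x/7) + 147*exp(-4)*exp(4*x/7) + 147*exp(-2)*exp(2*x/7) + 49)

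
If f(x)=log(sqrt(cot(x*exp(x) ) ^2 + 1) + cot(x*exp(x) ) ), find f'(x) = -(x*sqrt(sin(x*exp(x))^(-2))/tan(x*exp(x)) + x/sin(x*exp(x))^2 + sqrt(sin(x*exp(x))^(-2))/tan(x*exp(x)) + sin(x*exp(x))^(-2))*exp(x)/(sqrt(sin(x*exp(x))^(-2)) + cot(x*exp(x)))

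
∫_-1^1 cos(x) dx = 2*sin(1)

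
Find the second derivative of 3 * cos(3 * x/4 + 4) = -27*cos(3*x/4 + 4)/16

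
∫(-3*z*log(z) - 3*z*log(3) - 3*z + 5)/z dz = -(3*z - 5)*log(3*z) + C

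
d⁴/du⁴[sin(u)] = sin(u)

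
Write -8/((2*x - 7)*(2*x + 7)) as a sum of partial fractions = 4/(7*(2*x + 7)) - 4/(7*(2*x - 7))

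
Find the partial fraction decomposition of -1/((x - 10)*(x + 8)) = 1/(18*(x + 8)) - 1/(18*(x - 10))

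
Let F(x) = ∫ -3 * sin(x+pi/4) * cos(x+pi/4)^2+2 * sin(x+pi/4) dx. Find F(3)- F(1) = cos(pi/4 + 3)^3 + 2*cos(pi/4 + 1) - cos(pi/4 + 1)^3 - 2*cos(pi/4 + 3)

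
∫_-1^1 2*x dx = 0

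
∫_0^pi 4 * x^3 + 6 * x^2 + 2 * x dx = (pi + pi^2)^2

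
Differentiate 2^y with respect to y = 2^y*log(2)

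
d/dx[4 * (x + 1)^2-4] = 8*x + 8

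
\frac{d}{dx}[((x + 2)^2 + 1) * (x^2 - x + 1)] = 4*x^3 + 9*x^2 + 4*x - 1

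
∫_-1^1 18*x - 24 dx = -48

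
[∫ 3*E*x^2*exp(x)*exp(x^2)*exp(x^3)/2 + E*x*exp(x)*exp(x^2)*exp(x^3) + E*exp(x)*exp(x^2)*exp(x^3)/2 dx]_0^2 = -E/2 + exp(15)/2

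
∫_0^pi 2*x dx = pi^2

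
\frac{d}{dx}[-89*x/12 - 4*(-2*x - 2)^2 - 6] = -32*x - 473/12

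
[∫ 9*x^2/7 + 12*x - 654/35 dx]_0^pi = -654*pi/35 + 3*pi^3/7 + 6*pi^2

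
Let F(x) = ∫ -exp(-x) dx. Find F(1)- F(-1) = -E + exp(-1)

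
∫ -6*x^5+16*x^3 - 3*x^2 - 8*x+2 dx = -x^6 + 4*x^4 - x^3 - 4*x^2 + 2*x + C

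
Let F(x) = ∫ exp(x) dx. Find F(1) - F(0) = -1 + E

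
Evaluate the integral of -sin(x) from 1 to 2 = -cos(1) + cos(2)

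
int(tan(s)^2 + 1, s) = tan(s) + C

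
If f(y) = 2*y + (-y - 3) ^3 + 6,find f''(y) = -6*y - 18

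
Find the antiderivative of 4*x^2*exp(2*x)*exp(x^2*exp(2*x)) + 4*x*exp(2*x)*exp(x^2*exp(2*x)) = 2*exp(x^2*exp(2*x)) + C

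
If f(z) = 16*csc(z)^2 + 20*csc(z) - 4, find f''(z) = 4*(-5 - 16/sin(z) + 10/sin(z)^2 + 24/sin(z)^3)/sin(z)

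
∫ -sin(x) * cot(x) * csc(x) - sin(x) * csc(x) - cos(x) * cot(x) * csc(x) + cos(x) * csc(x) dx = 1/tan(x) + C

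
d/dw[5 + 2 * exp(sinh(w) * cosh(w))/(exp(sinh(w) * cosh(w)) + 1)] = 2*exp(sinh(2*w)/2)*cosh(2*w)/(exp(sinh(2*w)/2) + 1)^2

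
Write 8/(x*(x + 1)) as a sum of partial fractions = -8/(x + 1) + 8/x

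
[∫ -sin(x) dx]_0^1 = -1 + cos(1)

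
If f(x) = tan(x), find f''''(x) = 24*tan(x)^5 + 40*tan(x)^3 + 16*tan(x)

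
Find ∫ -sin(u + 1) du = cos(u + 1) + C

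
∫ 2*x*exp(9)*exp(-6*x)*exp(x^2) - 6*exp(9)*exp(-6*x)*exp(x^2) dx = exp((x - 3)^2) + C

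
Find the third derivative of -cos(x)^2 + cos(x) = sin(x) - 4*sin(2*x)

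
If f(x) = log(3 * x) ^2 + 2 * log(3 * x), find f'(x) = (2*log(x) + 2 + 2*log(3))/x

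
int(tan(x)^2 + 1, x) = tan(x) + C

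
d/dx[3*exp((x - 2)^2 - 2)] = 6*x*exp(x^2 - 4*x + 2) - 12*exp(x^2 - 4*x + 2)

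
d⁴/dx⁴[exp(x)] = exp(x)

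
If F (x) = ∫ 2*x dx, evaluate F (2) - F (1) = 3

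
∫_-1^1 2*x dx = 0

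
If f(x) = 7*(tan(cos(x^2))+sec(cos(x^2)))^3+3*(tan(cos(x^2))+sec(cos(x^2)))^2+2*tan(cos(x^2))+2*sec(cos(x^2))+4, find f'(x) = -2*x*(sin(cos(x^2)) + 1)^2*(19*sin(cos(x^2))/cos(cos(x^2)) + 6 + 23/cos(cos(x^2)))*sin(x^2)/cos(cos(x^2))^3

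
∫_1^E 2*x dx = -1 + exp(2)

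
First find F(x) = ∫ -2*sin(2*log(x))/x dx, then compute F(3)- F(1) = -1 + cos(2*log(3))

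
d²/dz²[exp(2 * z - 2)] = 4*exp(2*z - 2)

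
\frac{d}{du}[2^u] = 2^u*log(2)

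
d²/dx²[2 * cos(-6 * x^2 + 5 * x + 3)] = -288*x^2*cos(-6*x^2 + 5*x + 3) + 240*x*cos(-6*x^2 + 5*x + 3) + 24*sin(-6*x^2 + 5*x + 3) - 50*cos(-6*x^2 + 5*x + 3)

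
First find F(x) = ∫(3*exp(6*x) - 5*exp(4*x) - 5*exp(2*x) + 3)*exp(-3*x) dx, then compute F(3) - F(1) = -2*exp(3) - (E - exp(-1))^3 - 2*exp(-1) + 2*exp(-3) + 2*E + (-exp(-3) + exp(3))^3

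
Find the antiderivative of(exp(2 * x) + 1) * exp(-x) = 2*sinh(x) + C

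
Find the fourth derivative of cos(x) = cos(x)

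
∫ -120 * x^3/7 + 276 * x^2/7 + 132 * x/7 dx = -30*x^4/7 + 92*x^3/7 + 66*x^2/7 + C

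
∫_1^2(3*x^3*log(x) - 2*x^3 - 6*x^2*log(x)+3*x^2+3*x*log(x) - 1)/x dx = -1 + log(2)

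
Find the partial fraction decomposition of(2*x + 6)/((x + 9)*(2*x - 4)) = 6/(11*(x + 9)) + 5/(11*(x - 2))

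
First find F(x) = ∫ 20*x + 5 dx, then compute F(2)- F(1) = 35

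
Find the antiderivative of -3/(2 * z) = -3*log(z)/2 + C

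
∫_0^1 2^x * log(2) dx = 1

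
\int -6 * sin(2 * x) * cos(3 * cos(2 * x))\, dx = sin(3*cos(2*x)) + C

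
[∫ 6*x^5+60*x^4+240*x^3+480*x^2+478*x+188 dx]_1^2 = 3360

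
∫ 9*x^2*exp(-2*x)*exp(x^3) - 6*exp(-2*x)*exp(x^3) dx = 3*exp(x*(x^2 - 2)) + C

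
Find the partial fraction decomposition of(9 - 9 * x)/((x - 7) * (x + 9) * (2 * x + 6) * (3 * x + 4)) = -567/(5750*(3*x + 4)) - 15/(736*(x + 9)) + 3/(50*(x + 3)) - 27/(4000*(x - 7))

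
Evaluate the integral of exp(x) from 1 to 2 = -E + exp(2)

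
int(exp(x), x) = exp(x) + C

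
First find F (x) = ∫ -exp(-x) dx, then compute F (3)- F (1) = -exp(-1) + exp(-3)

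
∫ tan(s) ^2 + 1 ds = tan(s) + C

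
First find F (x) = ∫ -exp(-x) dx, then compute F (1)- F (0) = -1 + exp(-1)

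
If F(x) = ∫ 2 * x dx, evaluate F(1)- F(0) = 1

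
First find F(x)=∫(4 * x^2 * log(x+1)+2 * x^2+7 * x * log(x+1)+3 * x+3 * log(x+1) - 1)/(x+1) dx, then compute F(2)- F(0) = 13*log(3)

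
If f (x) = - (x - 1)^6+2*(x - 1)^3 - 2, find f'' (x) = -30*x^4 + 120*x^3 - 180*x^2 + 132*x - 42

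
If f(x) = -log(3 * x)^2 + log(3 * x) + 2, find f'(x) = (-2*log(x) - 2*log(3) + 1)/x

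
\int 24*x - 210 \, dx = 12*x^2 - 210*x + C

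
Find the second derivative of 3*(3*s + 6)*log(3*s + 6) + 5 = 9/(s + 2)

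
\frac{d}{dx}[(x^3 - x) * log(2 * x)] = 3*x^2*log(x) + x^2 + 3*x^2*log(2) - log(x) - 1 - log(2)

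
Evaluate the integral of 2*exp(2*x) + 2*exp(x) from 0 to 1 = -4 + (1 + E)^2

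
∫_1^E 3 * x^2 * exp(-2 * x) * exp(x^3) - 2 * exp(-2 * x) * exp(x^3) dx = -exp(-1) + exp(-2*E + exp(3))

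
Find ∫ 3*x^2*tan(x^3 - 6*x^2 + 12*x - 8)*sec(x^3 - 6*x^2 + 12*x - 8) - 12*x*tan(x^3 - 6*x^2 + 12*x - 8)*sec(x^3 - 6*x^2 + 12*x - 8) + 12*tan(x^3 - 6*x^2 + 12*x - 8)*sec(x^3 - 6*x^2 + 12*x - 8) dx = sec((x - 2)^3) + C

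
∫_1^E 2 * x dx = -1 + exp(2)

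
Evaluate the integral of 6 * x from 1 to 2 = 9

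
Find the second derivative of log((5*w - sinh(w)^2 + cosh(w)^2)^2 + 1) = -250*w*(5*w + 2)/(625*w^4 + 500*w^3 + 200*w^2 - 20*w*sinh(w)^6 - 60*w*sinh(w)^4 - 60*w*sinh(w)^2 + 20*w*cosh(w)^6 + 20*w + 3*sinh(w)^8 + 8*sinh(w)^6 + 6*sinh(w)^4 - 3*cosh(w)^8 + 4*cosh(w)^6 + 3)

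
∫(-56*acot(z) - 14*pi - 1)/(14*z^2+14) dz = (4*acot(z) + pi)^2/8 + acot(z)/14 + C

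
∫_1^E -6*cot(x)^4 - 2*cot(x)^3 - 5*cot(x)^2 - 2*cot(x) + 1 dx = 2*cot(E)^3 - 2*cot(1)^3 - cot(1)^2 + cot(1) - cot(E) + cot(E)^2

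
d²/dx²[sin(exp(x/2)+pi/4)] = exp(x/2)*cos(exp(x/2) + pi/4)/4 - exp(x)*sin(exp(x/2) + pi/4)/4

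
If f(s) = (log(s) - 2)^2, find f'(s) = (2*log(s) - 4)/s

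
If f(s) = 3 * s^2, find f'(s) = 6*s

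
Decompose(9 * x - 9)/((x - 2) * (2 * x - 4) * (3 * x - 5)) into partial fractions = 27/(3*x - 5) - 9/(x - 2) + 9/(2*(x - 2)^2)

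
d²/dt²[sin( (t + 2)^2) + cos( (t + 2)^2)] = -4*sqrt(2)*t^2*sin(t^2 + 4*t + pi/4 + 4) - 16*sqrt(2)*t*sin(t^2 + 4*t + pi/4 + 4) - 18*sin(t^2 + 4*t + 4) - 14*cos(t^2 + 4*t + 4)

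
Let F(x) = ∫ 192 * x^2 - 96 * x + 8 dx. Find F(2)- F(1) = 312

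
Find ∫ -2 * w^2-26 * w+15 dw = -2*w^3/3 - 13*w^2 + 15*w + C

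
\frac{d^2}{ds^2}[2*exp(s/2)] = exp(s/2)/2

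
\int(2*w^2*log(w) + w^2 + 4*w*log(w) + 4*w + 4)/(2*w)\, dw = (w + 2)^2*log(w)/2 + C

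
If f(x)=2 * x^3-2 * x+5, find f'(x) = 6*x^2 - 2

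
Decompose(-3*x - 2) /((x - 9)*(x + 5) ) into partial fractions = -13/(14*(x + 5)) - 29/(14*(x - 9))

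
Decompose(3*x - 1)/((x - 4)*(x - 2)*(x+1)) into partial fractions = -4/(15*(x + 1)) - 5/(6*(x - 2)) + 11/(10*(x - 4))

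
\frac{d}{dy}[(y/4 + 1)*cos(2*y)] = -y*sin(2*y)/2 - 2*sin(2*y) + cos(2*y)/4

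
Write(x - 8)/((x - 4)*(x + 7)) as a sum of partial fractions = 15/(11*(x + 7)) - 4/(11*(x - 4))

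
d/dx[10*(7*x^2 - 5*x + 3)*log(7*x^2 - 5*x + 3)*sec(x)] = 10*(7*x^2*log(7*x^2 - 5*x + 3)*sin(x)/cos(x) - 5*x*log(7*x^2 - 5*x + 3)*sin(x)/cos(x) + 14*x*log(7*x^2 - 5*x + 3) + 14*x + 3*log(7*x^2 - 5*x + 3)*sin(x)/cos(x) - 5*log(7*x^2 - 5*x + 3) - 5)/cos(x)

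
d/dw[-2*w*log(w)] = -2*log(w) - 2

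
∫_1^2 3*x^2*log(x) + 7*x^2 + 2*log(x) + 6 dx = 12*log(2) + 18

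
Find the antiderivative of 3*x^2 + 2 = x^3 + 2*x + C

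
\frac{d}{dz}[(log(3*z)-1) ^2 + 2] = (2*log(z) - 2 + 2*log(3))/z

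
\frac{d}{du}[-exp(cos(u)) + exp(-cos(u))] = (exp(cos(u)) + exp(-cos(u)))*sin(u)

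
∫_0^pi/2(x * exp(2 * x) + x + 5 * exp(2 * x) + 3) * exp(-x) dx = (pi/2 + 4)*(-exp(-pi/2) + exp(pi/2))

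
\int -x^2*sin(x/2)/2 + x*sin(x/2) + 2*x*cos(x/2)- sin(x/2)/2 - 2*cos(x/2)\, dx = (x - 1)^2*cos(x/2) + C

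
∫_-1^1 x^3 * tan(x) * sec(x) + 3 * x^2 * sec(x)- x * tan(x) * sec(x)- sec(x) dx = 0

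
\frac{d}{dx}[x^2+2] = 2*x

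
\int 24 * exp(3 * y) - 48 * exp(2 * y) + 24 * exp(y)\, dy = 8*(exp(y) - 1)^3 + C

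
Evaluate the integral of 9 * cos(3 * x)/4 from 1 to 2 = 3*sin(6)/4 - 3*sin(3)/4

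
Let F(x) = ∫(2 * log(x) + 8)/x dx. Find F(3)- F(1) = -16 + (log(3) + 4)^2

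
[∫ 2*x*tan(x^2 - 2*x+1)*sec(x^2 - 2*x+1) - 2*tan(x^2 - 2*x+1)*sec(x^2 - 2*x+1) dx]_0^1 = 1 - sec(1)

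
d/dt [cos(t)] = -sin(t)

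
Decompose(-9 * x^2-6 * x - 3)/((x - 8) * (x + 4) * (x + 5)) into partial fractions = -198/(13*(x + 5)) + 41/(4*(x + 4)) - 209/(52*(x - 8))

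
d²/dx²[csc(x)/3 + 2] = (-1 + 2/sin(x)^2)/(3*sin(x))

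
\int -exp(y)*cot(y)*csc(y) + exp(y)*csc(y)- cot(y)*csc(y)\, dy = (exp(y) + 1)*csc(y) + C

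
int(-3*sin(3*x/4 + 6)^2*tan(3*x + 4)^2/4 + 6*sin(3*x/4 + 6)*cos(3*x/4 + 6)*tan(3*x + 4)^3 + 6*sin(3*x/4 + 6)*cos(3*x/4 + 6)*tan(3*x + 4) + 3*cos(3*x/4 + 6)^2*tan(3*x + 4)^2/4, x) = sin(3*x/4 + 6)*cos(3*x/4 + 6)*tan(3*x + 4)^2 + C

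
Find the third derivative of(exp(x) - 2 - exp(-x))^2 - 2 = (8*exp(4*x) - 4*exp(3*x) - 4*exp(x) - 8)*exp(-2*x)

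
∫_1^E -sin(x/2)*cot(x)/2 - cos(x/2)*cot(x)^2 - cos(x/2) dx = -cos(1/2)*cot(1) + cos(E/2)*cot(E)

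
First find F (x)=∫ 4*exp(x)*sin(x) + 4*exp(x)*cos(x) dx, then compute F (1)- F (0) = 4*E*sin(1)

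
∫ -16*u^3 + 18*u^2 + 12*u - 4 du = -4*u^4 + 6*u^3 + 6*u^2 - 4*u + C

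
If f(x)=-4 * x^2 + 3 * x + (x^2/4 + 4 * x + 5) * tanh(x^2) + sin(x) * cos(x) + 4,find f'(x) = x^3/(2*cosh(x^2)^2) + 8*x^2/cosh(x^2)^2 + x*tanh(x^2)/2 - 8*x + 10*x/cosh(x^2)^2 + cos(2*x) + 4*tanh(x^2) + 3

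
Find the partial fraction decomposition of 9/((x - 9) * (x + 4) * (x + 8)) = 9/(68*(x + 8)) - 9/(52*(x + 4)) + 9/(221*(x - 9))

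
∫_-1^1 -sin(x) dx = 0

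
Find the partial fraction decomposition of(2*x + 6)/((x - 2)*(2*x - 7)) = 26/(3*(2*x - 7)) - 10/(3*(x - 2))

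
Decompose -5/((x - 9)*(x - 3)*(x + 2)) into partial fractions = -1/(11*(x + 2)) + 1/(6*(x - 3)) - 5/(66*(x - 9))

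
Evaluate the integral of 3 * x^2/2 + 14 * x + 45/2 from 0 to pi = -25 + (1 + (2 + pi)^2)*(pi/2 + 5)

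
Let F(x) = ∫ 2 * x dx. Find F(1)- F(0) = 1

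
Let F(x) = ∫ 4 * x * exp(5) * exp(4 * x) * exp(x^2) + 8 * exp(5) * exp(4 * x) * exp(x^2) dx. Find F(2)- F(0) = -2*exp(5) + 2*exp(17)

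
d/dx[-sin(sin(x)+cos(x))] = -sqrt(2)*cos(sqrt(2)*sin(x + pi/4))*cos(x + pi/4)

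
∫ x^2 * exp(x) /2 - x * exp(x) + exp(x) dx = ((x - 2)^2 + 2)*exp(x)/2 + C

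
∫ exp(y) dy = exp(y) + C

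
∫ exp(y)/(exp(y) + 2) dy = log(2*exp(y) + 4) + C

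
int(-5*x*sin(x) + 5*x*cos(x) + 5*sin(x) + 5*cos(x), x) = 5*sqrt(2)*x*sin(x + pi/4) + C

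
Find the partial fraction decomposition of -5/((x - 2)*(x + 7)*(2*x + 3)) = 20/(77*(2*x + 3)) - 5/(99*(x + 7)) - 5/(63*(x - 2))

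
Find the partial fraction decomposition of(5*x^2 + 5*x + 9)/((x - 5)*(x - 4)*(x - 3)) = 69/(2*(x - 3)) - 109/(x - 4) + 159/(2*(x - 5))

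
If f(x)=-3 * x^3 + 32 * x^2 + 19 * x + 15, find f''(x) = 64 - 18*x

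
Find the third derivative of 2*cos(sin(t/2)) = (3*sin(t/2)*cos(sin(t/2)) + sin(sin(t/2))*cos(t/2)^2 + sin(sin(t/2)))*cos(t/2)/4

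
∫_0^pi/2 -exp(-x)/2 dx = -1/2 + exp(-pi/2)/2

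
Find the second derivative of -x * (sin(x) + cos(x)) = x*sin(x) + x*cos(x) + 2*sin(x) - 2*cos(x)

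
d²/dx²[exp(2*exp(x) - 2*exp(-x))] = (4*exp(2*exp(x) - 2*exp(-x)) - 2*exp(x + 2*exp(x) - 2*exp(-x)) + 8*exp(2*x + 2*exp(x) - 2*exp(-x)) + 2*exp(3*x + 2*exp(x) - 2*exp(-x)) + 4*exp(4*x + 2*exp(x) - 2*exp(-x)))*exp(-2*x)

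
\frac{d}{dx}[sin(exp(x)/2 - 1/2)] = exp(x)*cos((exp(x) - 1)/2)/2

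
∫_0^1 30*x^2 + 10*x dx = 15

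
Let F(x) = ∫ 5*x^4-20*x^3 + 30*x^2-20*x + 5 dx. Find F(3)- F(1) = 32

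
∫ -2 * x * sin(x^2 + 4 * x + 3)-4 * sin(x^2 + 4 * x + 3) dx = cos((x + 2)^2 - 1) + C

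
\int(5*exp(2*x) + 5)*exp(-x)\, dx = 10*sinh(x) + C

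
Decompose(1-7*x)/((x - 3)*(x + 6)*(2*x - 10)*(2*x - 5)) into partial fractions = -66/(85*(2*x - 5)) - 43/(3366*(x + 6)) + 5/(9*(x - 3)) - 17/(110*(x - 5))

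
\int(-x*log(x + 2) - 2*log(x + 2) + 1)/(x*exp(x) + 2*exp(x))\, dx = exp(-x)*log(x + 2) + C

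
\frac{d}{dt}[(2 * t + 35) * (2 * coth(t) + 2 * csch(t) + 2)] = -2*(2*t*cosh(t) + 2*t - 2*sinh(t) - sinh(2*t) + 35*cosh(t) - cosh(2*t) + 36)/sinh(t)^2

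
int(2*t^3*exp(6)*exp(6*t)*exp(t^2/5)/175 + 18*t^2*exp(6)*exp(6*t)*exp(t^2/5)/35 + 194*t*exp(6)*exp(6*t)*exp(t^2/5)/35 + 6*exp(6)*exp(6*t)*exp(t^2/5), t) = (t^2 + 30*t + 30)*exp(t^2/5 + 6*t + 6)/35 + C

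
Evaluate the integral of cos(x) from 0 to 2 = sin(2)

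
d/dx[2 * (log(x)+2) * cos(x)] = 2*(-x*log(x)*sin(x) - 2*x*sin(x) + cos(x))/x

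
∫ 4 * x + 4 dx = 2*x^2 + 4*x + C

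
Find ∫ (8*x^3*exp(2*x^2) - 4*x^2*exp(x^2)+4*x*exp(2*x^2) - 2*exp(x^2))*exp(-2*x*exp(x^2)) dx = -2*x*exp(x*(x - 2*exp(x^2))) + C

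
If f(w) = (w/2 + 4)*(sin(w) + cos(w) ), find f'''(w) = w*sin(w)/2 - w*cos(w)/2 + 5*sin(w)/2 - 11*cos(w)/2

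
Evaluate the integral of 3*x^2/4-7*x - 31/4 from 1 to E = (-4 + E/4)*(1 + E)^2 + 15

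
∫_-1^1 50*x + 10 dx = 20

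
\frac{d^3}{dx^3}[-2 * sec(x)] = 2*(1 - 6/cos(x)^2)*sin(x)/cos(x)^2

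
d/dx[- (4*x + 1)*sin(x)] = -4*x*cos(x) - 4*sin(x) - cos(x)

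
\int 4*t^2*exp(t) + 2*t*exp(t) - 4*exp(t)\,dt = (4*t^2 - 6*t + 2)*exp(t) + C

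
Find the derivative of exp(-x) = -exp(-x)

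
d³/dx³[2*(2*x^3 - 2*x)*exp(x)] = 4*x^3*exp(x) + 36*x^2*exp(x) + 68*x*exp(x) + 12*exp(x)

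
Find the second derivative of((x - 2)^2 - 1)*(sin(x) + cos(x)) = -x^2*sin(x) - x^2*cos(x) + 8*x*cos(x) + 7*sin(x) - 9*cos(x)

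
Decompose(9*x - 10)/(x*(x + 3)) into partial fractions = 37/(3*(x + 3)) - 10/(3*x)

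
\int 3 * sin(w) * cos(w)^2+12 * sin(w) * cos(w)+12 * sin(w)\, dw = -(cos(w) + 2)^3 + C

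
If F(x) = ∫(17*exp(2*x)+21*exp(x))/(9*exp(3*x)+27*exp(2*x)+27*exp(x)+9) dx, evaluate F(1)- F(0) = -2*(-3 + E/(3*(1 + E)))^2 - 5*E/(3*(1 + E)) + 152/9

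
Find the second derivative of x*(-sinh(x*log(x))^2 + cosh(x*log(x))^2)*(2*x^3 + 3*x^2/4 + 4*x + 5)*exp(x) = (2*x^4 + 67*x^3/4 + 65*x^2/2 + 51*x/2 + 18)*exp(x)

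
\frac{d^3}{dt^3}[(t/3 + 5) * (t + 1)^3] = 8*t + 36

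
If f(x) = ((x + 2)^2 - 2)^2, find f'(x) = 4*x^3 + 24*x^2 + 40*x + 16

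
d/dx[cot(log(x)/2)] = -1/(x*(1 - cos(log(x))))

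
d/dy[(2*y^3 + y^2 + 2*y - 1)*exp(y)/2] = y^3*exp(y) + 7*y^2*exp(y)/2 + 2*y*exp(y) + exp(y)/2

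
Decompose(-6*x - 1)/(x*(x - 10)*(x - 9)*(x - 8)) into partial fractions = -49/(16*(x - 8)) + 55/(9*(x - 9)) - 61/(20*(x - 10)) + 1/(720*x)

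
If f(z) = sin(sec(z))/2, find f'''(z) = (3*sin(1/cos(z))/(2*cos(z)) - 3*sin(1/cos(z))/cos(z)^3 - cos(1/cos(z))/2 + 7*cos(1/cos(z))/(2*cos(z)^2) - cos(1/cos(z))/(2*cos(z)^4))*sin(z)/cos(z)^2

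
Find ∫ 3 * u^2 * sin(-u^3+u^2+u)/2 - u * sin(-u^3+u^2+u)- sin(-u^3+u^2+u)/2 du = cos(u*(-u^2 + u + 1))/2 + C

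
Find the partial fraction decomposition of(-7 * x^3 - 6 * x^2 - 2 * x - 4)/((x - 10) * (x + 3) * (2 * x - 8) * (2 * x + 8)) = -89/(112*(x + 4)) + 137/(364*(x + 3)) + 139/(336*(x - 4)) - 953/(546*(x - 10))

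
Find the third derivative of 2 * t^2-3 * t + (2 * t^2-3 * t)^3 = 960*t^3 - 2160*t^2 + 1296*t - 162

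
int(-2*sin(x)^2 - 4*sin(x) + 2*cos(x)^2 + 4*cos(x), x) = (sqrt(2)*sin(x + pi/4) + 2)^2 + C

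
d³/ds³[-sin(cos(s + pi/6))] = -sin(s + pi/6)^3*cos(cos(s + pi/6)) + 3*sin(s + pi/6)*sin(cos(s + pi/6))*cos(s + pi/6) - sin(s + pi/6)*cos(cos(s + pi/6))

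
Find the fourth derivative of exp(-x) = exp(-x)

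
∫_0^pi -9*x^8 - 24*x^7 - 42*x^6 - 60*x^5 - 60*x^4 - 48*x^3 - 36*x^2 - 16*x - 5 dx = (-pi^3 - pi^2 - pi - 1)^3 - 2*pi^3 - 2*pi^2 - 2*pi + 1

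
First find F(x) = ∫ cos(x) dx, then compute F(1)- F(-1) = 2*sin(1)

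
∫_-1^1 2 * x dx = 0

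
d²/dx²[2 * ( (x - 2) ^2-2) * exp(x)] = 2*x^2*exp(x) - 8*exp(x)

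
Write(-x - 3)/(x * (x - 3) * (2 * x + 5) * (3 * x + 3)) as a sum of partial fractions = 4/(495*(2*x + 5)) - 1/(18*(x + 1)) - 1/(66*(x - 3)) + 1/(15*x)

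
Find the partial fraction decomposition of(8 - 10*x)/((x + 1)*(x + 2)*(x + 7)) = 13/(5*(x + 7)) - 28/(5*(x + 2)) + 3/(x + 1)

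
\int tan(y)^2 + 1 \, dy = tan(y) + C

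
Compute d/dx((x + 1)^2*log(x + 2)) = (2*x^2*log(x + 2) + x^2 + 6*x*log(x + 2) + 2*x + 4*log(x + 2) + 1)/(x + 2)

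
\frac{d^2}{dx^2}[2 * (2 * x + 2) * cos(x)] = -4*x*cos(x) - 8*sin(x) - 4*cos(x)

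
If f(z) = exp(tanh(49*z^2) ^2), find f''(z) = 196*(-98*z^2*(1 - 1/cosh(49*z^2)^2)^2 + 196*z^2*tanh(49*z^2)^6 - 98*z^2 + 196*z^2/cosh(49*z^2)^2 + sinh(49*z^2)/cosh(49*z^2)^3)*exp(1 - 1/cosh(49*z^2)^2)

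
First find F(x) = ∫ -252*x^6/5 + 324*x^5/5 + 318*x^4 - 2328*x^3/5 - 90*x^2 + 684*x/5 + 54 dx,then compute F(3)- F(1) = -9612/5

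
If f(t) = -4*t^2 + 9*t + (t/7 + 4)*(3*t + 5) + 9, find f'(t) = 152/7 - 50*t/7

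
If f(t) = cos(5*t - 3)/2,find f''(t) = -25*cos(5*t - 3)/2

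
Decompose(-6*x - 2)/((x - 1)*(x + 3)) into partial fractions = -4/(x + 3) - 2/(x - 1)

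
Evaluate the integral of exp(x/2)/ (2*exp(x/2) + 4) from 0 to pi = -log(3) + log(2 + exp(pi/2))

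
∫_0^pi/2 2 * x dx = pi^2/4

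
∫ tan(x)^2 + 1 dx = tan(x) + C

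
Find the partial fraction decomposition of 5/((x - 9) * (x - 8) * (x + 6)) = 1/(42*(x + 6)) - 5/(14*(x - 8)) + 1/(3*(x - 9))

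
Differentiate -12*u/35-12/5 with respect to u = -12/35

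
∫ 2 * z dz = z^2 + C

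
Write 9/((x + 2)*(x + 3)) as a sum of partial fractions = -9/(x + 3) + 9/(x + 2)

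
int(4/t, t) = 4*log(t) + C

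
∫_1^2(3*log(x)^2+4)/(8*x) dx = log(2)^3/8 + log(2)/2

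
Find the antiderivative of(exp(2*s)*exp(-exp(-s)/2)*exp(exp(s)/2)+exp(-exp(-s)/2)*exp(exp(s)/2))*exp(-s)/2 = exp(sinh(s)) + C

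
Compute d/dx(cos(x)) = -sin(x)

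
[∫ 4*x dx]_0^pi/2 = pi^2/2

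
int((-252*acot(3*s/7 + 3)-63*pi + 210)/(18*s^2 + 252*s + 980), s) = 3*(4*acot(3*s/7 + 3) + pi)^2/16 - 5*acot(3*s/7 + 3) + C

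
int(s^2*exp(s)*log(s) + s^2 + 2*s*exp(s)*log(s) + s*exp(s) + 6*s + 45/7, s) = s*(7*s^2 + 21*s*exp(s)*log(s) + 63*s + 135)/21 + C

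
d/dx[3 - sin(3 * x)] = -3*cos(3*x)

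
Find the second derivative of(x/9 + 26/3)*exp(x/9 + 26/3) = x*exp(x/9 + 26/3)/729 + 32*exp(x/9 + 26/3)/243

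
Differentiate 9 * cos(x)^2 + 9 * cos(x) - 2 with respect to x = -9*(2*cos(x) + 1)*sin(x)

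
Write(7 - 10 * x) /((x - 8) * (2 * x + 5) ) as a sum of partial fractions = -64/(21*(2*x + 5)) - 73/(21*(x - 8))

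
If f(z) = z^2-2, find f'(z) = 2*z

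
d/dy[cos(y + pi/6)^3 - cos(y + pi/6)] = -3*sin(y + pi/6)*cos(y + pi/6)^2 + sin(y + pi/6)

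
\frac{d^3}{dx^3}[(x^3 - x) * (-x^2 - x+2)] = -60*x^2 - 24*x + 18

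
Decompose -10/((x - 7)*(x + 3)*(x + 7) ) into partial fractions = -5/(28*(x + 7)) + 1/(4*(x + 3)) - 1/(14*(x - 7))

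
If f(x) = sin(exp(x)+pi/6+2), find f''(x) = (-exp(x)*sin(exp(x) + pi/6 + 2) + cos(exp(x) + pi/6 + 2))*exp(x)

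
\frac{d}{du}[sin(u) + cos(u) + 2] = -sin(u) + cos(u)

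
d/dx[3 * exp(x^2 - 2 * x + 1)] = 6*x*exp(x^2 - 2*x + 1) - 6*exp(x^2 - 2*x + 1)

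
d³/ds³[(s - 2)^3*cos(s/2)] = s^3*sin(s/2)/8 - 3*s^2*sin(s/2)/4 - 9*s^2*cos(s/2)/4 - 15*s*sin(s/2)/2 + 9*s*cos(s/2) + 17*sin(s/2) - 3*cos(s/2)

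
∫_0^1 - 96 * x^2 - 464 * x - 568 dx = -832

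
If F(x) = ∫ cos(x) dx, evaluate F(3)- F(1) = -sin(1) + sin(3)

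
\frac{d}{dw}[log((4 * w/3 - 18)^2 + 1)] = (32*w - 432)/(16*w^2 - 432*w + 2925)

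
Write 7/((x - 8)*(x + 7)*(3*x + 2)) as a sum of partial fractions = -63/(494*(3*x + 2)) + 7/(285*(x + 7)) + 7/(390*(x - 8))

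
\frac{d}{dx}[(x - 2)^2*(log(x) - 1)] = (2*x^2*log(x) - x^2 - 4*x*log(x) + 4)/x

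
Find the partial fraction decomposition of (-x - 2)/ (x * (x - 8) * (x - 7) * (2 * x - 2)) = -1/(28*(x - 1)) + 3/(28*(x - 7)) - 5/(56*(x - 8)) + 1/(56*x)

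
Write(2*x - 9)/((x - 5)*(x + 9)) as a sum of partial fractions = 27/(14*(x + 9)) + 1/(14*(x - 5))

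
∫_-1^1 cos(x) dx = 2*sin(1)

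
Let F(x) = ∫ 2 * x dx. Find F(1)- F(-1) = 0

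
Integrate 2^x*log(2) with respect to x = 2^x + C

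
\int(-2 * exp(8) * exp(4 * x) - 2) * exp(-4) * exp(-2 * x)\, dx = -2*sinh(2*x + 4) + C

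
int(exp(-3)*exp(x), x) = exp(x - 3) + C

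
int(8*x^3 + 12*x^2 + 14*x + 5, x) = 2*x^4 + 4*x^3 + 7*x^2 + 5*x + C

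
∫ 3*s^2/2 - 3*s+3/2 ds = s^3/2 - 3*s^2/2 + 3*s/2 + C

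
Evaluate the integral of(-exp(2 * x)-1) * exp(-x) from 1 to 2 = -exp(2) - exp(-1) + exp(-2) + E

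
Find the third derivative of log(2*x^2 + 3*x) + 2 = (32*x^3 + 72*x^2 + 108*x + 54)/(8*x^6 + 36*x^5 + 54*x^4 + 27*x^3)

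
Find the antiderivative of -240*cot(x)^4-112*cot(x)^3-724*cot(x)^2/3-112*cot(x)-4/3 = 4*(60*cot(x)^2 + 42*cot(x) + 1)*cot(x)/3 + C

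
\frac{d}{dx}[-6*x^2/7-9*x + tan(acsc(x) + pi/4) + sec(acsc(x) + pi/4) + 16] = (-12*x^3*sqrt(1 - 1/x^2) - 63*x^2*sqrt(1 - 1/x^2) - 7*tan(acsc(x) + pi/4)^2 - 7*tan(acsc(x) + pi/4)*sec(acsc(x) + pi/4) - 7)/(7*x^2*sqrt(1 - 1/x^2))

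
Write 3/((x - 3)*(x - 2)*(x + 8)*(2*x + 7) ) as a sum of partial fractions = 8/(429*(2*x + 7)) - 1/(330*(x + 8)) - 3/(110*(x - 2)) + 3/(143*(x - 3))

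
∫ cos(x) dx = sin(x) + C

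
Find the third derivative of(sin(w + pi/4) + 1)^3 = -21*sin(w + pi/4)^2*cos(w + pi/4) - 12*cos(2*w) + 6*cos(w + pi/4)^3 - 3*cos(w + pi/4)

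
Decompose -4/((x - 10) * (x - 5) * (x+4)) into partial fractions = -2/(63*(x + 4)) + 4/(45*(x - 5)) - 2/(35*(x - 10))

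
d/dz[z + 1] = 1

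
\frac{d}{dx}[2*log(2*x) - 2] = 2/x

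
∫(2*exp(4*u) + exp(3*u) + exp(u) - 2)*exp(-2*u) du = ((exp(2*u) - 1)^2 + exp(3*u) - exp(u))*exp(-2*u) + C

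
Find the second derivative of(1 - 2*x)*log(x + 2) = (-2*x - 9)/(x^2 + 4*x + 4)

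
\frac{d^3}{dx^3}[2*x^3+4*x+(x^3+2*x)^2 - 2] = 120*x^3 + 96*x + 12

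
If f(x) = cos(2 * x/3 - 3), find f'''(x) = 8*sin(2*x/3 - 3)/27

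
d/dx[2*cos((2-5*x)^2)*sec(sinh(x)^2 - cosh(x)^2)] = -20*(5*x - 2)*sin(25*x^2 - 20*x + 4)/cos(sinh(x)^2 - cosh(x)^2)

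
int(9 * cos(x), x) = 9*sin(x) + C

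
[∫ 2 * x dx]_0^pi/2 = pi^2/4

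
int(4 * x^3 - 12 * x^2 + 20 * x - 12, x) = x^4 - 4*x^3 + 10*x^2 - 12*x + C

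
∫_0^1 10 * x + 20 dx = 25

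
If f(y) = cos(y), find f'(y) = -sin(y)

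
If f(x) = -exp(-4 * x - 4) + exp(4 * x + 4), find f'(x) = (4*exp(8*x + 8) + 4)*exp(-4*x - 4)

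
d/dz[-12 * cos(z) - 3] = 12*sin(z)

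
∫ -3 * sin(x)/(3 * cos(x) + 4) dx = log(3*cos(x) + 4) + C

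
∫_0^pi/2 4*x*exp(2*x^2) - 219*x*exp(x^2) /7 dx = -691/14 + 5*exp(pi^2/4)/14 + 4*(-4 + exp(pi^2/4)/2)^2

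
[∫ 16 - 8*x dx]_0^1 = 12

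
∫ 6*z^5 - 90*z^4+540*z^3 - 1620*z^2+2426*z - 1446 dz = z^6 - 18*z^5 + 135*z^4 - 540*z^3 + 1213*z^2 - 1446*z + C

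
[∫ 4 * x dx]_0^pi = 2*pi^2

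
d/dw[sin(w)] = cos(w)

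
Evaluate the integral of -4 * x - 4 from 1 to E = (1 + E)*(-2*E - 2) + 8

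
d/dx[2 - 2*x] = -2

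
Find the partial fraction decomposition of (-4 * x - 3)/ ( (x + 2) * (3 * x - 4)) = -5/(2*(3*x - 4)) - 1/(2*(x + 2))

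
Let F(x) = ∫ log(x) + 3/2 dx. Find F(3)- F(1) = 1 + 3*log(3)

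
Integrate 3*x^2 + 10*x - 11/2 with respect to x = x^3 + 5*x^2 - 11*x/2 + C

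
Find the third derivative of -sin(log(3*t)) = -(3*sin(log(t) + log(3)) + cos(log(t) + log(3)))/t^3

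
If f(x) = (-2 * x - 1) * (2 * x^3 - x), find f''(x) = -48*x^2 - 12*x + 4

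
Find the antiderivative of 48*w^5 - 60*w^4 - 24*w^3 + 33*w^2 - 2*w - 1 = 8*w^6 - 12*w^5 - 6*w^4 + 11*w^3 - w^2 - w + C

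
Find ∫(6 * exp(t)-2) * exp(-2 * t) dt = (3 - exp(-t))^2 + C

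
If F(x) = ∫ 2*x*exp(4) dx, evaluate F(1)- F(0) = exp(4)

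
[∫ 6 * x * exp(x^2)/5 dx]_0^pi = -3/5 + 3*exp(pi^2)/5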